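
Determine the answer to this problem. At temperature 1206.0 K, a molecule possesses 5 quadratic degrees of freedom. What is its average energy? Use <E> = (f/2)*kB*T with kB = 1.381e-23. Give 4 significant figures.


Step 1: f/2 = 5/2 = 2.5
Step 2: kB*T = 1.381e-23 * 1206.0 = 1.665e-20
Step 3: <E> = 2.5 * 1.665e-20 = 4.164e-20 J

4.164e-20


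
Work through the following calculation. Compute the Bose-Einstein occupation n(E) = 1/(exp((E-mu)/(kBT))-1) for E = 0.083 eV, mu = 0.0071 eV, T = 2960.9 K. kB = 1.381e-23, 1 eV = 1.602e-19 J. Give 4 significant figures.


Step 1: (E - mu) = 0.0759 eV
Step 2: x = (E-mu)*eV/(kB*T) = 0.0759*1.602e-19/(1.381e-23*2960.9) = 0.2974
Step 3: exp(x) = 1.346
Step 4: n = 1/(exp(x)-1) = 2.888

2.888


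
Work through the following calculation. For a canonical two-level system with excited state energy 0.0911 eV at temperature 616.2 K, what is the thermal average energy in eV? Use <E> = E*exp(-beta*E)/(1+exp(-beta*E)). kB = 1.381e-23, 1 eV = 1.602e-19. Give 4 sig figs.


Step 1: beta*E = 0.0911*1.602e-19/(1.381e-23*616.2) = 1.715
Step 2: exp(-beta*E) = 0.18
Step 3: <E> = 0.0911*0.18/(1+0.18) = 0.01389 eV

0.01389


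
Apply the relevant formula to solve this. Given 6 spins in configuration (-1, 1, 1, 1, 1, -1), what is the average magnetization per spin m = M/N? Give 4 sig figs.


Step 1: Count up spins (+1): 4, down spins (-1): 2
Step 2: Total magnetization M = 4 - 2 = 2
Step 3: m = M/N = 2/6 = 0.3333

0.3333


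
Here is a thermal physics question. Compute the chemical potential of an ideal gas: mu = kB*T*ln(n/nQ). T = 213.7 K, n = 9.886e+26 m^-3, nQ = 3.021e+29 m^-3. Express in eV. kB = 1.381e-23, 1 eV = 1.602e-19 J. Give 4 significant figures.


Step 1: n/nQ = 9.886e+26/3.021e+29 = 0.003272
Step 2: ln(n/nQ) = -5.722
Step 3: mu = kB*T*ln(n/nQ) = 2.951e-21*-5.722 = -1.689e-20 J
Step 4: Convert to eV: -1.689e-20/1.602e-19 = -0.1054 eV

-0.1054


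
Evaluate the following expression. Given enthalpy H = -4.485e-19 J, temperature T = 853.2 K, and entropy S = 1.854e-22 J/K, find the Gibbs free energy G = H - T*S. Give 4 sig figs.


Step 1: T*S = 853.2 * 1.854e-22 = 1.582e-19 J
Step 2: G = H - T*S = -4.485e-19 - 1.582e-19
Step 3: G = -6.067e-19 J

-6.067e-19


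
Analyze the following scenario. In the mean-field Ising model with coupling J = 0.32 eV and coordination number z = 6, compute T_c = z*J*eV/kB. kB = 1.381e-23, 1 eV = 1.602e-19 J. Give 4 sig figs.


Step 1: z*J = 6*0.32 = 1.92 eV
Step 2: Convert to Joules: 1.92*1.602e-19 = 3.076e-19 J
Step 3: T_c = 3.076e-19 / 1.381e-23 = 2.227e+04 K

2.227e+04


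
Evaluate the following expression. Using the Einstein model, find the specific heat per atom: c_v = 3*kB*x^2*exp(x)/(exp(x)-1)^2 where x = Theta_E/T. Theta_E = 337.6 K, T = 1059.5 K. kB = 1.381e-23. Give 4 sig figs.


Step 1: x = Theta_E/T = 337.6/1059.5 = 0.3186
Step 2: x^2 = 0.1015
Step 3: exp(x) = 1.375
Step 4: c_v = 3*1.381e-23*0.1015*1.375/(1.375-1)^2 = 4.108e-23

4.108e-23


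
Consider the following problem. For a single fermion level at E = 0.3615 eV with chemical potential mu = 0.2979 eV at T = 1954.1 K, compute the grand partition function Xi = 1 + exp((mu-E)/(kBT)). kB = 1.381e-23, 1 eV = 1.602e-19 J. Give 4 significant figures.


Step 1: (mu - E) = 0.2979 - 0.3615 = -0.0636 eV
Step 2: x = (mu-E)*eV/(kB*T) = -0.0636*1.602e-19/(1.381e-23*1954.1) = -0.3776
Step 3: exp(x) = 0.6855
Step 4: Xi = 1 + 0.6855 = 1.686

1.686


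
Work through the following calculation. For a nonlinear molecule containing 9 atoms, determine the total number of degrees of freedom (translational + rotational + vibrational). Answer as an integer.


Step 1: Translational DOF = 3
Step 2: Rotational DOF (nonlinear) = 3
Step 3: Vibrational DOF = 3*9 - 6 = 21
Step 4: Total = 3 + 3 + 21 = 27

27


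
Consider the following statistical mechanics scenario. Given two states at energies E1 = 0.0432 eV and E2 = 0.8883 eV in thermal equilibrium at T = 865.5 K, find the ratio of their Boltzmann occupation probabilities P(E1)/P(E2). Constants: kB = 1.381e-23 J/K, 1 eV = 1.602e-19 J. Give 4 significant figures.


Step 1: Compute energy difference dE = E1 - E2 = 0.0432 - 0.8883 = -0.8451 eV
Step 2: Convert to Joules: dE_J = -0.8451 * 1.602e-19 = -1.354e-19 J
Step 3: Compute exponent = -dE_J / (kB * T) = -(-1.354e-19) / (1.381e-23 * 865.5) = 11.33
Step 4: P(E1)/P(E2) = exp(11.33) = 8.302e+04

8.302e+04


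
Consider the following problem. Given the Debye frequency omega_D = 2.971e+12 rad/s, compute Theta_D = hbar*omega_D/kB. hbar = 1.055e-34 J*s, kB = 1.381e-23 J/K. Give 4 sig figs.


Step 1: hbar*omega_D = 1.055e-34 * 2.971e+12 = 3.134e-22 J
Step 2: Theta_D = 3.134e-22 / 1.381e-23
Step 3: Theta_D = 22.7 K

22.7


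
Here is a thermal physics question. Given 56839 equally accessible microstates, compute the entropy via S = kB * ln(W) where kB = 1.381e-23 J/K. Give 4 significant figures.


Step 1: ln(W) = ln(56839) = 10.95
Step 2: S = kB * ln(W) = 1.381e-23 * 10.95
Step 3: S = 1.512e-22 J/K

1.512e-22


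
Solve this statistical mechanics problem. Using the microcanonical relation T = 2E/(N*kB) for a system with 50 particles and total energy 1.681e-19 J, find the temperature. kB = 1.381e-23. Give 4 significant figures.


Step 1: Numerator = 2*E = 2*1.681e-19 = 3.362e-19 J
Step 2: Denominator = N*kB = 50*1.381e-23 = 6.905e-22
Step 3: T = 3.362e-19 / 6.905e-22 = 486.9 K

486.9


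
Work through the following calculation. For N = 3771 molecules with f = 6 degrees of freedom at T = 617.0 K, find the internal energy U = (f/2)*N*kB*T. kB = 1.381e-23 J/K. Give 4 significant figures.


Step 1: f/2 = 6/2 = 3.0
Step 2: N*kB*T = 3771*1.381e-23*617.0 = 3.213e-17
Step 3: U = 3.0 * 3.213e-17 = 9.64e-17 J

9.64e-17


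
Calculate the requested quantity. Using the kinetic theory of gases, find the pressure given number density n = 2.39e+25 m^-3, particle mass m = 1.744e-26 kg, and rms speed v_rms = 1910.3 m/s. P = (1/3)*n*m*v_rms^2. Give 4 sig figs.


Step 1: v_rms^2 = 1910.3^2 = 3.649e+06
Step 2: n*m = 2.39e+25*1.744e-26 = 0.4168
Step 3: P = (1/3)*0.4168*3.649e+06 = 5.07e+05 Pa

5.07e+05


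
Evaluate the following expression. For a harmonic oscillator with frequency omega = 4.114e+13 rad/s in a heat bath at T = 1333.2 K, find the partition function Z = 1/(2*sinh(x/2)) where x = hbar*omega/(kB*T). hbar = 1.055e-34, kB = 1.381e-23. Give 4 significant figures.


Step 1: Compute x = hbar*omega/(kB*T) = 1.055e-34*4.114e+13/(1.381e-23*1333.2) = 0.2357
Step 2: x/2 = 0.1179
Step 3: sinh(x/2) = 0.1181
Step 4: Z = 1/(2*0.1181) = 4.232

4.232


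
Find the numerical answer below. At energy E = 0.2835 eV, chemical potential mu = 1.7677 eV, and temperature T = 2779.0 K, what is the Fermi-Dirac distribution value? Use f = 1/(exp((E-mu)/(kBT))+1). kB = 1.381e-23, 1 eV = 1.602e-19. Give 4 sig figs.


Step 1: (E - mu) = 0.2835 - 1.7677 = -1.484 eV
Step 2: Convert: (E-mu)*eV = -2.378e-19 J
Step 3: x = (E-mu)*eV/(kB*T) = -6.195
Step 4: f = 1/(exp(-6.195)+1) = 0.998

0.998


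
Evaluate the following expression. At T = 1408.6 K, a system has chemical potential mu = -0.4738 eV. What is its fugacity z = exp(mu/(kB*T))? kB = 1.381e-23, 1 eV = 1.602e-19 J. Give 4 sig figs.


Step 1: Convert mu to Joules: -0.4738*1.602e-19 = -7.59e-20 J
Step 2: kB*T = 1.381e-23*1408.6 = 1.945e-20 J
Step 3: mu/(kB*T) = -3.902
Step 4: z = exp(-3.902) = 0.0202

0.0202


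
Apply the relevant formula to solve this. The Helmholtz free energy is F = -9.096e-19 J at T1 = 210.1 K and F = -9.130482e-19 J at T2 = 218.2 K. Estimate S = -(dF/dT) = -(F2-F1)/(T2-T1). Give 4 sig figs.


Step 1: dF = F2 - F1 = -9.130482e-19 - (-9.096e-19) = -3.4482e-21 J
Step 2: dT = T2 - T1 = 218.2 - 210.1 = 8.1 K
Step 3: S = -dF/dT = -(-3.4482e-21)/8.1 = 4.257e-22 J/K

4.257e-22


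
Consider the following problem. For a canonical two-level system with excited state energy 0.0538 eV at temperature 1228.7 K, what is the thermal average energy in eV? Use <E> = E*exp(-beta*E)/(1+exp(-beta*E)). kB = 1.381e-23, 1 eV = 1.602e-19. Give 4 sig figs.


Step 1: beta*E = 0.0538*1.602e-19/(1.381e-23*1228.7) = 0.5079
Step 2: exp(-beta*E) = 0.6017
Step 3: <E> = 0.0538*0.6017/(1+0.6017) = 0.02021 eV

0.02021


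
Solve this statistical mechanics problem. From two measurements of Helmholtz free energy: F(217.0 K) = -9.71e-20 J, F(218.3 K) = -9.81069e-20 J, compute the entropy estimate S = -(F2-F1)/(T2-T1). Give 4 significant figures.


Step 1: dF = F2 - F1 = -9.81069e-20 - (-9.71e-20) = -1.0069e-21 J
Step 2: dT = T2 - T1 = 218.3 - 217.0 = 1.3 K
Step 3: S = -dF/dT = -(-1.0069e-21)/1.3 = 7.745e-22 J/K

7.745e-22


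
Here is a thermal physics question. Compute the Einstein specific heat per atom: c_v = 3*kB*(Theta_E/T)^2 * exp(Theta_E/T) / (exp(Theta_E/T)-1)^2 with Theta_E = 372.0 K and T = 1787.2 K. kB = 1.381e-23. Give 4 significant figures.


Step 1: x = Theta_E/T = 372.0/1787.2 = 0.2081
Step 2: x^2 = 0.04333
Step 3: exp(x) = 1.231
Step 4: c_v = 3*1.381e-23*0.04333*1.231/(1.231-1)^2 = 4.128e-23

4.128e-23


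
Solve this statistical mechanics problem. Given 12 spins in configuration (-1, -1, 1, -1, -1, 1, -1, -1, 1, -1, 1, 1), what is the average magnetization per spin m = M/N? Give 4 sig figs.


Step 1: Count up spins (+1): 5, down spins (-1): 7
Step 2: Total magnetization M = 5 - 7 = -2
Step 3: m = M/N = -2/12 = -0.1667

-0.1667


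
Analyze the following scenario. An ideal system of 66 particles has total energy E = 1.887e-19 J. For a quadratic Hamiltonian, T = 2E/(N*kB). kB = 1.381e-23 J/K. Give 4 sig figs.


Step 1: Numerator = 2*E = 2*1.887e-19 = 3.774e-19 J
Step 2: Denominator = N*kB = 66*1.381e-23 = 9.115e-22
Step 3: T = 3.774e-19 / 9.115e-22 = 414.1 K

414.1


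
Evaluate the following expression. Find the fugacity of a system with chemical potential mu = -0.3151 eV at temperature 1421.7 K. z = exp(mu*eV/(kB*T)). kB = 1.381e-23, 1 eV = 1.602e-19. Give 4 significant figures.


Step 1: Convert mu to Joules: -0.3151*1.602e-19 = -5.048e-20 J
Step 2: kB*T = 1.381e-23*1421.7 = 1.963e-20 J
Step 3: mu/(kB*T) = -2.571
Step 4: z = exp(-2.571) = 0.07646

0.07646


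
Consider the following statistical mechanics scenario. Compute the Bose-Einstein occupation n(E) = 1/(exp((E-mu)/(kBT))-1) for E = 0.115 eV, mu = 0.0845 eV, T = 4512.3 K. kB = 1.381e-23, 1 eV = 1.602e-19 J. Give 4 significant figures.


Step 1: (E - mu) = 0.0305 eV
Step 2: x = (E-mu)*eV/(kB*T) = 0.0305*1.602e-19/(1.381e-23*4512.3) = 0.07841
Step 3: exp(x) = 1.082
Step 4: n = 1/(exp(x)-1) = 12.26

12.26


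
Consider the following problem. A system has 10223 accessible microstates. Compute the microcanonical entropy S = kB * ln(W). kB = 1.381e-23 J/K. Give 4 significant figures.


Step 1: ln(W) = ln(10223) = 9.232
Step 2: S = kB * ln(W) = 1.381e-23 * 9.232
Step 3: S = 1.275e-22 J/K

1.275e-22


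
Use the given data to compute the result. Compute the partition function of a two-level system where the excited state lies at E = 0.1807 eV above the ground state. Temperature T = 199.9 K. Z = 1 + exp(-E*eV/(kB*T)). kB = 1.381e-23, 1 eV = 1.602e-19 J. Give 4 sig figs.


Step 1: Compute beta*E = E*eV/(kB*T) = 0.1807*1.602e-19/(1.381e-23*199.9) = 10.49
Step 2: exp(-beta*E) = exp(-10.49) = 2.792e-05
Step 3: Z = 1 + 2.792e-05 = 1

1


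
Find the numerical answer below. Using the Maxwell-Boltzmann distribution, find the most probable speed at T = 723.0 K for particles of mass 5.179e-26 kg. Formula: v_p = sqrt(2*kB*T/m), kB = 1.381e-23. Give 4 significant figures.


Step 1: Numerator = 2*kB*T = 2*1.381e-23*723.0 = 1.997e-20
Step 2: Ratio = 1.997e-20 / 5.179e-26 = 3.856e+05
Step 3: v_p = sqrt(3.856e+05) = 621 m/s

621


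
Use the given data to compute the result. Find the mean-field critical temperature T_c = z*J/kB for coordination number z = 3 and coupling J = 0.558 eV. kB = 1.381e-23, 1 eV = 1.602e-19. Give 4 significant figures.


Step 1: z*J = 3*0.558 = 1.674 eV
Step 2: Convert to Joules: 1.674*1.602e-19 = 2.682e-19 J
Step 3: T_c = 2.682e-19 / 1.381e-23 = 1.942e+04 K

1.942e+04


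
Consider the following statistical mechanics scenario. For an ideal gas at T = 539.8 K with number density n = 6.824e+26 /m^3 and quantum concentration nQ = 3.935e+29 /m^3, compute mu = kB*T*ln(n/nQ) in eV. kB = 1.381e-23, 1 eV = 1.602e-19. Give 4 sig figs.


Step 1: n/nQ = 6.824e+26/3.935e+29 = 0.001734
Step 2: ln(n/nQ) = -6.357
Step 3: mu = kB*T*ln(n/nQ) = 7.455e-21*-6.357 = -4.739e-20 J
Step 4: Convert to eV: -4.739e-20/1.602e-19 = -0.2958 eV

-0.2958


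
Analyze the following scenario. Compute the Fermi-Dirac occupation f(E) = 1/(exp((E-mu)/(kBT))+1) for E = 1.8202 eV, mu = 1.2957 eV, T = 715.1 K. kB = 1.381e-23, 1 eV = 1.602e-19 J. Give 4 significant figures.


Step 1: (E - mu) = 1.8202 - 1.2957 = 0.5245 eV
Step 2: Convert: (E-mu)*eV = 8.402e-20 J
Step 3: x = (E-mu)*eV/(kB*T) = 8.508
Step 4: f = 1/(exp(8.508)+1) = 0.0002017

0.0002017


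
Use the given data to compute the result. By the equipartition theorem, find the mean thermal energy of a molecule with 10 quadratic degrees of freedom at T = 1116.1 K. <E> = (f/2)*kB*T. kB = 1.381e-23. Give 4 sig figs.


Step 1: f/2 = 10/2 = 5
Step 2: kB*T = 1.381e-23 * 1116.1 = 1.541e-20
Step 3: <E> = 5 * 1.541e-20 = 7.707e-20 J

7.707e-20


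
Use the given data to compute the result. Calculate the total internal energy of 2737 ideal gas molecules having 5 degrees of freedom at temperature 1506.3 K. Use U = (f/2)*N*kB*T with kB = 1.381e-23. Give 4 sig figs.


Step 1: f/2 = 5/2 = 2.5
Step 2: N*kB*T = 2737*1.381e-23*1506.3 = 5.694e-17
Step 3: U = 2.5 * 5.694e-17 = 1.423e-16 J

1.423e-16


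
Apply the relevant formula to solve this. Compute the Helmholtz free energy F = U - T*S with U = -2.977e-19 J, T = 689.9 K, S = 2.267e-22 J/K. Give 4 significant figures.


Step 1: T*S = 689.9 * 2.267e-22 = 1.564e-19 J
Step 2: F = U - T*S = -2.977e-19 - 1.564e-19
Step 3: F = -4.541e-19 J

-4.541e-19


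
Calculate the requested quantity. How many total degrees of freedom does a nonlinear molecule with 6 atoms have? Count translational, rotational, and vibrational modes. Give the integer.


Step 1: Translational DOF = 3
Step 2: Rotational DOF (nonlinear) = 3
Step 3: Vibrational DOF = 3*6 - 6 = 12
Step 4: Total = 3 + 3 + 12 = 18

18


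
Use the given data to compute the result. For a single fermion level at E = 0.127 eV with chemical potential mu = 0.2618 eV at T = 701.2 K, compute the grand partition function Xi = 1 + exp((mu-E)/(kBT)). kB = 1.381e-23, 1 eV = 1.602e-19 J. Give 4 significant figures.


Step 1: (mu - E) = 0.2618 - 0.127 = 0.1348 eV
Step 2: x = (mu-E)*eV/(kB*T) = 0.1348*1.602e-19/(1.381e-23*701.2) = 2.23
Step 3: exp(x) = 9.3
Step 4: Xi = 1 + 9.3 = 10.3

10.3


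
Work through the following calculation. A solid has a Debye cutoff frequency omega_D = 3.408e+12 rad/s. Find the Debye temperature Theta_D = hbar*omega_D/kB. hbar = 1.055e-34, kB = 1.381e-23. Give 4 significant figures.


Step 1: hbar*omega_D = 1.055e-34 * 3.408e+12 = 3.595e-22 J
Step 2: Theta_D = 3.595e-22 / 1.381e-23
Step 3: Theta_D = 26.04 K

26.04


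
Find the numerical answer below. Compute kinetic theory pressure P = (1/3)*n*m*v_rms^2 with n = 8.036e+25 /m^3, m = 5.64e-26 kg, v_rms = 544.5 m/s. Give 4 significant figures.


Step 1: v_rms^2 = 544.5^2 = 2.965e+05
Step 2: n*m = 8.036e+25*5.64e-26 = 4.532
Step 3: P = (1/3)*4.532*2.965e+05 = 4.479e+05 Pa

4.479e+05


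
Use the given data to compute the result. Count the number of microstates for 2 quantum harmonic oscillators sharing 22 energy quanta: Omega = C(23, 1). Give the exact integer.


Step 1: Use binomial coefficient C(23, 1)
Step 2: Numerator = 23! / 22!
Step 3: Denominator = 1!
Step 4: Omega = 23

23


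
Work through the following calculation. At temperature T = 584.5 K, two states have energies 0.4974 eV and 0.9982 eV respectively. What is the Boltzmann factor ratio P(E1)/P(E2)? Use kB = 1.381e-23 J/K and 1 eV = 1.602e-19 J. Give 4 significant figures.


Step 1: Compute energy difference dE = E1 - E2 = 0.4974 - 0.9982 = -0.5008 eV
Step 2: Convert to Joules: dE_J = -0.5008 * 1.602e-19 = -8.023e-20 J
Step 3: Compute exponent = -dE_J / (kB * T) = -(-8.023e-20) / (1.381e-23 * 584.5) = 9.939
Step 4: P(E1)/P(E2) = exp(9.939) = 2.073e+04

2.073e+04


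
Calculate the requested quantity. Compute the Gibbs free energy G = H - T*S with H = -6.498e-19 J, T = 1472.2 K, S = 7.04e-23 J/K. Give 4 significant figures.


Step 1: T*S = 1472.2 * 7.04e-23 = 1.036e-19 J
Step 2: G = H - T*S = -6.498e-19 - 1.036e-19
Step 3: G = -7.534e-19 J

-7.534e-19


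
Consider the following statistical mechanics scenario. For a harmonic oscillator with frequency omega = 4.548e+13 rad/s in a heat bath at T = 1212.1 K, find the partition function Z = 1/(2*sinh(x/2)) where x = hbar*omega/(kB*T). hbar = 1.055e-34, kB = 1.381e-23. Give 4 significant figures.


Step 1: Compute x = hbar*omega/(kB*T) = 1.055e-34*4.548e+13/(1.381e-23*1212.1) = 0.2866
Step 2: x/2 = 0.1433
Step 3: sinh(x/2) = 0.1438
Step 4: Z = 1/(2*0.1438) = 3.477

3.477


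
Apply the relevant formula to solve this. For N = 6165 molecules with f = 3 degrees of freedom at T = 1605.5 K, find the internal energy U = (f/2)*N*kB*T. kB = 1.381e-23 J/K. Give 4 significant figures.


Step 1: f/2 = 3/2 = 1.5
Step 2: N*kB*T = 6165*1.381e-23*1605.5 = 1.367e-16
Step 3: U = 1.5 * 1.367e-16 = 2.05e-16 J

2.05e-16


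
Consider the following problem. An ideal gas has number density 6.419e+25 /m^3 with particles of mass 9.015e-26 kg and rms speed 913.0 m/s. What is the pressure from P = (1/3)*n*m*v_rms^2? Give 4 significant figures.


Step 1: v_rms^2 = 913.0^2 = 8.336e+05
Step 2: n*m = 6.419e+25*9.015e-26 = 5.787
Step 3: P = (1/3)*5.787*8.336e+05 = 1.608e+06 Pa

1.608e+06


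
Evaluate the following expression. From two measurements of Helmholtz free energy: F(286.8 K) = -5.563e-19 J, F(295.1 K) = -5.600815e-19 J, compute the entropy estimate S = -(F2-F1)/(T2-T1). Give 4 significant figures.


Step 1: dF = F2 - F1 = -5.600815e-19 - (-5.563e-19) = -3.7815e-21 J
Step 2: dT = T2 - T1 = 295.1 - 286.8 = 8.3 K
Step 3: S = -dF/dT = -(-3.7815e-21)/8.3 = 4.556e-22 J/K

4.556e-22


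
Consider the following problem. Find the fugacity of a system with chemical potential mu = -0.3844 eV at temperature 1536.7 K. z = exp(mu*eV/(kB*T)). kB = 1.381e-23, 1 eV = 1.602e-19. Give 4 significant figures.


Step 1: Convert mu to Joules: -0.3844*1.602e-19 = -6.158e-20 J
Step 2: kB*T = 1.381e-23*1536.7 = 2.122e-20 J
Step 3: mu/(kB*T) = -2.902
Step 4: z = exp(-2.902) = 0.05493

0.05493


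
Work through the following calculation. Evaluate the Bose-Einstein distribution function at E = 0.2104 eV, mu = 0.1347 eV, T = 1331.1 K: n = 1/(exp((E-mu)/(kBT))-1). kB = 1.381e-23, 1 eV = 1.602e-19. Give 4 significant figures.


Step 1: (E - mu) = 0.0757 eV
Step 2: x = (E-mu)*eV/(kB*T) = 0.0757*1.602e-19/(1.381e-23*1331.1) = 0.6597
Step 3: exp(x) = 1.934
Step 4: n = 1/(exp(x)-1) = 1.07

1.07


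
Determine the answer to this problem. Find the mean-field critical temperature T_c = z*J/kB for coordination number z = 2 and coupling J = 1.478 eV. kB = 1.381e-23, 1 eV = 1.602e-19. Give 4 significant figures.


Step 1: z*J = 2*1.478 = 2.956 eV
Step 2: Convert to Joules: 2.956*1.602e-19 = 4.736e-19 J
Step 3: T_c = 4.736e-19 / 1.381e-23 = 3.429e+04 K

3.429e+04


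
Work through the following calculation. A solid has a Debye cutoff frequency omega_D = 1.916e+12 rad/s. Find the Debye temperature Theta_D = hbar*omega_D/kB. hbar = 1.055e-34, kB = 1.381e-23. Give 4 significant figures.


Step 1: hbar*omega_D = 1.055e-34 * 1.916e+12 = 2.021e-22 J
Step 2: Theta_D = 2.021e-22 / 1.381e-23
Step 3: Theta_D = 14.64 K

14.64


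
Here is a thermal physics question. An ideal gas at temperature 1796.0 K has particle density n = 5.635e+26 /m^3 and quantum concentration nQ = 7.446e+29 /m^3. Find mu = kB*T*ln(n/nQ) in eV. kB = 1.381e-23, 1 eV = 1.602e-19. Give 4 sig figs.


Step 1: n/nQ = 5.635e+26/7.446e+29 = 0.0007568
Step 2: ln(n/nQ) = -7.186
Step 3: mu = kB*T*ln(n/nQ) = 2.48e-20*-7.186 = -1.782e-19 J
Step 4: Convert to eV: -1.782e-19/1.602e-19 = -1.113 eV

-1.113


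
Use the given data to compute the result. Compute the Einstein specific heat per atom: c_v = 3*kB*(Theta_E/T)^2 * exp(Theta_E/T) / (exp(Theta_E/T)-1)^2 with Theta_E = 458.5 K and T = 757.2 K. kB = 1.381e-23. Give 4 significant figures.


Step 1: x = Theta_E/T = 458.5/757.2 = 0.6055
Step 2: x^2 = 0.3667
Step 3: exp(x) = 1.832
Step 4: c_v = 3*1.381e-23*0.3667*1.832/(1.832-1)^2 = 4.019e-23

4.019e-23


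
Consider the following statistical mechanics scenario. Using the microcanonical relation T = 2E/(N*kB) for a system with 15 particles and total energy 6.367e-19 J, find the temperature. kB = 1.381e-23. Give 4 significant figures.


Step 1: Numerator = 2*E = 2*6.367e-19 = 1.273e-18 J
Step 2: Denominator = N*kB = 15*1.381e-23 = 2.071e-22
Step 3: T = 1.273e-18 / 2.071e-22 = 6147 K

6147


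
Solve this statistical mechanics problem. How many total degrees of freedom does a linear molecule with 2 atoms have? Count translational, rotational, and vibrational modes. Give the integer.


Step 1: Translational DOF = 3
Step 2: Rotational DOF (linear) = 2
Step 3: Vibrational DOF = 3*2 - 5 = 1
Step 4: Total = 3 + 2 + 1 = 6

6


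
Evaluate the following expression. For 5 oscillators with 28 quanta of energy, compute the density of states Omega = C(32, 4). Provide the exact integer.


Step 1: Use binomial coefficient C(32, 4)
Step 2: Numerator = 32! / 28!
Step 3: Denominator = 4!
Step 4: Omega = 35960

35960


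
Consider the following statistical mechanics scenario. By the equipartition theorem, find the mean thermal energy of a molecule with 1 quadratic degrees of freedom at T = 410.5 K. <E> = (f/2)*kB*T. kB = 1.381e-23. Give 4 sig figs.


Step 1: f/2 = 1/2 = 0.5
Step 2: kB*T = 1.381e-23 * 410.5 = 5.669e-21
Step 3: <E> = 0.5 * 5.669e-21 = 2.835e-21 J

2.835e-21


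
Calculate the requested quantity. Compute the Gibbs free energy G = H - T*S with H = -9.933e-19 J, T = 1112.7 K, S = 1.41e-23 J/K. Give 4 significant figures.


Step 1: T*S = 1112.7 * 1.41e-23 = 1.569e-20 J
Step 2: G = H - T*S = -9.933e-19 - 1.569e-20
Step 3: G = -1.009e-18 J

-1.009e-18


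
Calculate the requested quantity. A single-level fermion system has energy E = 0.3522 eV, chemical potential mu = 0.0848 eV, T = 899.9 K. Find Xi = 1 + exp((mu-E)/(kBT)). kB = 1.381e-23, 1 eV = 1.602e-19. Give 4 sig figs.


Step 1: (mu - E) = 0.0848 - 0.3522 = -0.2674 eV
Step 2: x = (mu-E)*eV/(kB*T) = -0.2674*1.602e-19/(1.381e-23*899.9) = -3.447
Step 3: exp(x) = 0.03184
Step 4: Xi = 1 + 0.03184 = 1.032

1.032


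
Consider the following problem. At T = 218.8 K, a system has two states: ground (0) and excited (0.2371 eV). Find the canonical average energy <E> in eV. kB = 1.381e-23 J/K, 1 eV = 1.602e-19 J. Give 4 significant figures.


Step 1: beta*E = 0.2371*1.602e-19/(1.381e-23*218.8) = 12.57
Step 2: exp(-beta*E) = 3.473e-06
Step 3: <E> = 0.2371*3.473e-06/(1+3.473e-06) = 8.234e-07 eV

8.234e-07


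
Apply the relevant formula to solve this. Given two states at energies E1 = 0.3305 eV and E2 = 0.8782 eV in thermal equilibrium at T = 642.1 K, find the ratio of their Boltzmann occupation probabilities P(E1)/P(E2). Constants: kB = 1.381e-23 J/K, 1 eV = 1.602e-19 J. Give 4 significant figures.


Step 1: Compute energy difference dE = E1 - E2 = 0.3305 - 0.8782 = -0.5477 eV
Step 2: Convert to Joules: dE_J = -0.5477 * 1.602e-19 = -8.774e-20 J
Step 3: Compute exponent = -dE_J / (kB * T) = -(-8.774e-20) / (1.381e-23 * 642.1) = 9.895
Step 4: P(E1)/P(E2) = exp(9.895) = 1.983e+04

1.983e+04


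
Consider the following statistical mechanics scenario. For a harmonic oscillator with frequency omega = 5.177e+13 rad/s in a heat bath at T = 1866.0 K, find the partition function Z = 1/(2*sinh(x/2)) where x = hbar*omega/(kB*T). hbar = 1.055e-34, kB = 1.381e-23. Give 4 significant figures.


Step 1: Compute x = hbar*omega/(kB*T) = 1.055e-34*5.177e+13/(1.381e-23*1866.0) = 0.2119
Step 2: x/2 = 0.106
Step 3: sinh(x/2) = 0.1062
Step 4: Z = 1/(2*0.1062) = 4.709

4.709


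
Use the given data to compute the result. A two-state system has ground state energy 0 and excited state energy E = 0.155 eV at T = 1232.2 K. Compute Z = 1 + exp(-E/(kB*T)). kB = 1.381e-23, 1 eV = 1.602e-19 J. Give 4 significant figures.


Step 1: Compute beta*E = E*eV/(kB*T) = 0.155*1.602e-19/(1.381e-23*1232.2) = 1.459
Step 2: exp(-beta*E) = exp(-1.459) = 0.2324
Step 3: Z = 1 + 0.2324 = 1.232

1.232


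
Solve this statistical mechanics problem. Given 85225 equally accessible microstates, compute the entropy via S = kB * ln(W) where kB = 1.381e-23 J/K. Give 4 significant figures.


Step 1: ln(W) = ln(85225) = 11.35
Step 2: S = kB * ln(W) = 1.381e-23 * 11.35
Step 3: S = 1.568e-22 J/K

1.568e-22


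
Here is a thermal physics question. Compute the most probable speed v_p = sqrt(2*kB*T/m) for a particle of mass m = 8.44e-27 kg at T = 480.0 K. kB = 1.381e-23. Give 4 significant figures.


Step 1: Numerator = 2*kB*T = 2*1.381e-23*480.0 = 1.326e-20
Step 2: Ratio = 1.326e-20 / 8.44e-27 = 1.571e+06
Step 3: v_p = sqrt(1.571e+06) = 1253 m/s

1253


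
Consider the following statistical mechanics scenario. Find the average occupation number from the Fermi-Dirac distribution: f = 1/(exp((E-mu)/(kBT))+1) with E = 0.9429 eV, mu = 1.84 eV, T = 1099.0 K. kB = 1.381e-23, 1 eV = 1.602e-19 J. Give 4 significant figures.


Step 1: (E - mu) = 0.9429 - 1.84 = -0.8971 eV
Step 2: Convert: (E-mu)*eV = -1.437e-19 J
Step 3: x = (E-mu)*eV/(kB*T) = -9.469
Step 4: f = 1/(exp(-9.469)+1) = 0.9999

0.9999


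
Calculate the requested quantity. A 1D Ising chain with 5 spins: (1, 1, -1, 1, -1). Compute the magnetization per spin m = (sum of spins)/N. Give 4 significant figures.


Step 1: Count up spins (+1): 3, down spins (-1): 2
Step 2: Total magnetization M = 3 - 2 = 1
Step 3: m = M/N = 1/5 = 0.2

0.2


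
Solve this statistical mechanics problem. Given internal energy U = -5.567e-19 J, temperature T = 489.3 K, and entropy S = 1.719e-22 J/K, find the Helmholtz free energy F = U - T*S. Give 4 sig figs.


Step 1: T*S = 489.3 * 1.719e-22 = 8.411e-20 J
Step 2: F = U - T*S = -5.567e-19 - 8.411e-20
Step 3: F = -6.408e-19 J

-6.408e-19


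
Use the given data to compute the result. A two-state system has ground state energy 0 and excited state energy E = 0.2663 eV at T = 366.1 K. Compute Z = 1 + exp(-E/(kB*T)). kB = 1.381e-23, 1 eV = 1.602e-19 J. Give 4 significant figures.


Step 1: Compute beta*E = E*eV/(kB*T) = 0.2663*1.602e-19/(1.381e-23*366.1) = 8.438
Step 2: exp(-beta*E) = exp(-8.438) = 0.0002165
Step 3: Z = 1 + 0.0002165 = 1

1


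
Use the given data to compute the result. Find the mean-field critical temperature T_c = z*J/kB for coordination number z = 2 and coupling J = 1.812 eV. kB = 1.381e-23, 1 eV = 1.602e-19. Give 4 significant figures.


Step 1: z*J = 2*1.812 = 3.624 eV
Step 2: Convert to Joules: 3.624*1.602e-19 = 5.806e-19 J
Step 3: T_c = 5.806e-19 / 1.381e-23 = 4.204e+04 K

4.204e+04


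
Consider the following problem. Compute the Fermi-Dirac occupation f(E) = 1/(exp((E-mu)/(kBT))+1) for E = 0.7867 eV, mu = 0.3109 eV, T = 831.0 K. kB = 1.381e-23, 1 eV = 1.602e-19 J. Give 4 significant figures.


Step 1: (E - mu) = 0.7867 - 0.3109 = 0.4758 eV
Step 2: Convert: (E-mu)*eV = 7.622e-20 J
Step 3: x = (E-mu)*eV/(kB*T) = 6.642
Step 4: f = 1/(exp(6.642)+1) = 0.001303

0.001303


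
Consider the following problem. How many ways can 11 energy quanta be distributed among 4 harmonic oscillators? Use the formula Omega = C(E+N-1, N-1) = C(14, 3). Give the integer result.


Step 1: Use binomial coefficient C(14, 3)
Step 2: Numerator = 14! / 11!
Step 3: Denominator = 3!
Step 4: Omega = 364

364


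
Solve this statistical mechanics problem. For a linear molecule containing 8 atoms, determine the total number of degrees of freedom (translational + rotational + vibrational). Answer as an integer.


Step 1: Translational DOF = 3
Step 2: Rotational DOF (linear) = 2
Step 3: Vibrational DOF = 3*8 - 5 = 19
Step 4: Total = 3 + 2 + 19 = 24

24


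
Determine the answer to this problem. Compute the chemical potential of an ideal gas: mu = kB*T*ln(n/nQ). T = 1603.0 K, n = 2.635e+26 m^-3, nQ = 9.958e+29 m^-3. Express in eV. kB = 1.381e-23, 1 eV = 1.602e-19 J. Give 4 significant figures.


Step 1: n/nQ = 2.635e+26/9.958e+29 = 0.0002646
Step 2: ln(n/nQ) = -8.237
Step 3: mu = kB*T*ln(n/nQ) = 2.214e-20*-8.237 = -1.824e-19 J
Step 4: Convert to eV: -1.824e-19/1.602e-19 = -1.138 eV

-1.138


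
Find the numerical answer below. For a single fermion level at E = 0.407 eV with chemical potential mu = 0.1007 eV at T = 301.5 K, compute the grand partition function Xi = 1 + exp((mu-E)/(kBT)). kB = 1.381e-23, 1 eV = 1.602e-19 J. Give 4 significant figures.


Step 1: (mu - E) = 0.1007 - 0.407 = -0.3063 eV
Step 2: x = (mu-E)*eV/(kB*T) = -0.3063*1.602e-19/(1.381e-23*301.5) = -11.78
Step 3: exp(x) = 7.618e-06
Step 4: Xi = 1 + 7.618e-06 = 1

1


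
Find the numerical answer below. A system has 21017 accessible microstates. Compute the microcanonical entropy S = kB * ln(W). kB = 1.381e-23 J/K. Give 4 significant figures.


Step 1: ln(W) = ln(21017) = 9.953
Step 2: S = kB * ln(W) = 1.381e-23 * 9.953
Step 3: S = 1.375e-22 J/K

1.375e-22


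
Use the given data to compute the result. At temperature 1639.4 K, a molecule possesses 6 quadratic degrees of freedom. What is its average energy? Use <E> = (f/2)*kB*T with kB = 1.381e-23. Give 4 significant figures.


Step 1: f/2 = 6/2 = 3
Step 2: kB*T = 1.381e-23 * 1639.4 = 2.264e-20
Step 3: <E> = 3 * 2.264e-20 = 6.792e-20 J

6.792e-20


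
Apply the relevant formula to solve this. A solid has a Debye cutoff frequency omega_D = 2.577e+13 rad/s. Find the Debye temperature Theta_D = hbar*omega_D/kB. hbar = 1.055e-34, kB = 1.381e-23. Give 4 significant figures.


Step 1: hbar*omega_D = 1.055e-34 * 2.577e+13 = 2.719e-21 J
Step 2: Theta_D = 2.719e-21 / 1.381e-23
Step 3: Theta_D = 196.9 K

196.9


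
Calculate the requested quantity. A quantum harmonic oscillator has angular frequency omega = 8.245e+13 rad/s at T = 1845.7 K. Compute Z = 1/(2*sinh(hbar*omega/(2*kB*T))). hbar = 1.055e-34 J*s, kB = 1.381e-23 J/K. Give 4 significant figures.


Step 1: Compute x = hbar*omega/(kB*T) = 1.055e-34*8.245e+13/(1.381e-23*1845.7) = 0.3413
Step 2: x/2 = 0.1706
Step 3: sinh(x/2) = 0.1715
Step 4: Z = 1/(2*0.1715) = 2.916

2.916


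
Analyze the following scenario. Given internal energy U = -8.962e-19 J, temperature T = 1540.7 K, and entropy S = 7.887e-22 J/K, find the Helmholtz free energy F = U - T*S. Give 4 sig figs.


Step 1: T*S = 1540.7 * 7.887e-22 = 1.215e-18 J
Step 2: F = U - T*S = -8.962e-19 - 1.215e-18
Step 3: F = -2.111e-18 J

-2.111e-18


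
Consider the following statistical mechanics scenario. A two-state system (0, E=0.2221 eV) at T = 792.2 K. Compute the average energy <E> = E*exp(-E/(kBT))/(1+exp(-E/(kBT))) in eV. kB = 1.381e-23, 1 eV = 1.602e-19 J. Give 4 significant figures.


Step 1: beta*E = 0.2221*1.602e-19/(1.381e-23*792.2) = 3.252
Step 2: exp(-beta*E) = 0.03869
Step 3: <E> = 0.2221*0.03869/(1+0.03869) = 0.008272 eV

0.008272


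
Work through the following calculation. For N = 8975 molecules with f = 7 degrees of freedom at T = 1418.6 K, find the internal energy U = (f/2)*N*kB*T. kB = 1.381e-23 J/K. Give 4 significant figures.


Step 1: f/2 = 7/2 = 3.5
Step 2: N*kB*T = 8975*1.381e-23*1418.6 = 1.758e-16
Step 3: U = 3.5 * 1.758e-16 = 6.154e-16 J

6.154e-16


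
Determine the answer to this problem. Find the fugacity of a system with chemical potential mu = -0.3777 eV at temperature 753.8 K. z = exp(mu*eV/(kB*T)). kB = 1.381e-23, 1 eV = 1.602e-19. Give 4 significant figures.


Step 1: Convert mu to Joules: -0.3777*1.602e-19 = -6.051e-20 J
Step 2: kB*T = 1.381e-23*753.8 = 1.041e-20 J
Step 3: mu/(kB*T) = -5.812
Step 4: z = exp(-5.812) = 0.00299

0.00299


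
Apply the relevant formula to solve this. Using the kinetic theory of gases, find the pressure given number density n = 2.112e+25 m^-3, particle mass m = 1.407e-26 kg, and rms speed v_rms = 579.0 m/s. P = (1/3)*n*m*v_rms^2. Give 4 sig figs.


Step 1: v_rms^2 = 579.0^2 = 3.352e+05
Step 2: n*m = 2.112e+25*1.407e-26 = 0.2972
Step 3: P = (1/3)*0.2972*3.352e+05 = 3.321e+04 Pa

3.321e+04


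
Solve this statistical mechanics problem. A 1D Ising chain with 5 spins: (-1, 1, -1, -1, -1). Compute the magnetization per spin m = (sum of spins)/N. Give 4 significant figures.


Step 1: Count up spins (+1): 1, down spins (-1): 4
Step 2: Total magnetization M = 1 - 4 = -3
Step 3: m = M/N = -3/5 = -0.6

-0.6


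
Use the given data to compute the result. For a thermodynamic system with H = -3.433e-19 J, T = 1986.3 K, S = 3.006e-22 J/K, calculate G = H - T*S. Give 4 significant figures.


Step 1: T*S = 1986.3 * 3.006e-22 = 5.971e-19 J
Step 2: G = H - T*S = -3.433e-19 - 5.971e-19
Step 3: G = -9.404e-19 J

-9.404e-19


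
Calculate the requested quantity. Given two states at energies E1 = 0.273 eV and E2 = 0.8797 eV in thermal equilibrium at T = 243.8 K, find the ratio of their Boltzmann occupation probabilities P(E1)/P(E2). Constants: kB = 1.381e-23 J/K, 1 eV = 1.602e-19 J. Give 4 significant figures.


Step 1: Compute energy difference dE = E1 - E2 = 0.273 - 0.8797 = -0.6067 eV
Step 2: Convert to Joules: dE_J = -0.6067 * 1.602e-19 = -9.719e-20 J
Step 3: Compute exponent = -dE_J / (kB * T) = -(-9.719e-20) / (1.381e-23 * 243.8) = 28.87
Step 4: P(E1)/P(E2) = exp(28.87) = 3.443e+12

3.443e+12


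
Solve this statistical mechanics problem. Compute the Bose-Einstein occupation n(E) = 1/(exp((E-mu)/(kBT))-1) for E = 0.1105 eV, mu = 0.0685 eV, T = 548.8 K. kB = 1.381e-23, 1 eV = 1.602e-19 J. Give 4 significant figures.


Step 1: (E - mu) = 0.042 eV
Step 2: x = (E-mu)*eV/(kB*T) = 0.042*1.602e-19/(1.381e-23*548.8) = 0.8878
Step 3: exp(x) = 2.43
Step 4: n = 1/(exp(x)-1) = 0.6994

0.6994


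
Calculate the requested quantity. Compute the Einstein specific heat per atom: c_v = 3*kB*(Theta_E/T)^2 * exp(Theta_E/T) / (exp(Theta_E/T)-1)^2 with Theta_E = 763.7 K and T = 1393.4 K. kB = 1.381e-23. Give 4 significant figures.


Step 1: x = Theta_E/T = 763.7/1393.4 = 0.5481
Step 2: x^2 = 0.3004
Step 3: exp(x) = 1.73
Step 4: c_v = 3*1.381e-23*0.3004*1.73/(1.73-1)^2 = 4.041e-23

4.041e-23


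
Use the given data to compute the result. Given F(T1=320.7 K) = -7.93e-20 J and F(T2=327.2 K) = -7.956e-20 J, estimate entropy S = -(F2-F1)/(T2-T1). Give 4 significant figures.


Step 1: dF = F2 - F1 = -7.956e-20 - (-7.93e-20) = -2.6e-22 J
Step 2: dT = T2 - T1 = 327.2 - 320.7 = 6.5 K
Step 3: S = -dF/dT = -(-2.6e-22)/6.5 = 4e-23 J/K

4e-23


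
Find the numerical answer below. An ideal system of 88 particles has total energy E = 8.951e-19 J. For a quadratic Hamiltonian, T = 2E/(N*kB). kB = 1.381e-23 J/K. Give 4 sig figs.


Step 1: Numerator = 2*E = 2*8.951e-19 = 1.79e-18 J
Step 2: Denominator = N*kB = 88*1.381e-23 = 1.215e-21
Step 3: T = 1.79e-18 / 1.215e-21 = 1473 K

1473


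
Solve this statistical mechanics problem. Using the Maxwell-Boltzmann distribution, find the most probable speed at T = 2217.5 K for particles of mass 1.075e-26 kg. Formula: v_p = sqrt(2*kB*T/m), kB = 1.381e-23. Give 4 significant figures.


Step 1: Numerator = 2*kB*T = 2*1.381e-23*2217.5 = 6.125e-20
Step 2: Ratio = 6.125e-20 / 1.075e-26 = 5.697e+06
Step 3: v_p = sqrt(5.697e+06) = 2387 m/s

2387


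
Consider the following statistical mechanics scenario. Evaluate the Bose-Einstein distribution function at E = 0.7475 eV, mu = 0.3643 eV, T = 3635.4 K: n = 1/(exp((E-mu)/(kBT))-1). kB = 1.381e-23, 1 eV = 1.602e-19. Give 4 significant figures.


Step 1: (E - mu) = 0.3832 eV
Step 2: x = (E-mu)*eV/(kB*T) = 0.3832*1.602e-19/(1.381e-23*3635.4) = 1.223
Step 3: exp(x) = 3.397
Step 4: n = 1/(exp(x)-1) = 0.4173

0.4173


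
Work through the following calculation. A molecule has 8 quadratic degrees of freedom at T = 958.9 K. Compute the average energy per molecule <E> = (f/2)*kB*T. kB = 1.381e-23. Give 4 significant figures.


Step 1: f/2 = 8/2 = 4
Step 2: kB*T = 1.381e-23 * 958.9 = 1.324e-20
Step 3: <E> = 4 * 1.324e-20 = 5.297e-20 J

5.297e-20


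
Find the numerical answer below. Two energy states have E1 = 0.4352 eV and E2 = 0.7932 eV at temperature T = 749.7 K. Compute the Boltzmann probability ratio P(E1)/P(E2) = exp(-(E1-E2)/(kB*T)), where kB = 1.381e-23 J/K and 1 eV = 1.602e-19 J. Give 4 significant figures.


Step 1: Compute energy difference dE = E1 - E2 = 0.4352 - 0.7932 = -0.358 eV
Step 2: Convert to Joules: dE_J = -0.358 * 1.602e-19 = -5.735e-20 J
Step 3: Compute exponent = -dE_J / (kB * T) = -(-5.735e-20) / (1.381e-23 * 749.7) = 5.539
Step 4: P(E1)/P(E2) = exp(5.539) = 254.5

254.5


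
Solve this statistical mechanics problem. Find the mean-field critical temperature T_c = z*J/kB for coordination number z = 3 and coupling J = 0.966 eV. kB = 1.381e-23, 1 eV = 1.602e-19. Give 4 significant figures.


Step 1: z*J = 3*0.966 = 2.898 eV
Step 2: Convert to Joules: 2.898*1.602e-19 = 4.643e-19 J
Step 3: T_c = 4.643e-19 / 1.381e-23 = 3.362e+04 K

3.362e+04


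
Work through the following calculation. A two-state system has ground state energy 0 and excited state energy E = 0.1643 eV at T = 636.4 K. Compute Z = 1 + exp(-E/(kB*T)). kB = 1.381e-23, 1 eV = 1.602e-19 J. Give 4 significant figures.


Step 1: Compute beta*E = E*eV/(kB*T) = 0.1643*1.602e-19/(1.381e-23*636.4) = 2.995
Step 2: exp(-beta*E) = exp(-2.995) = 0.05004
Step 3: Z = 1 + 0.05004 = 1.05

1.05


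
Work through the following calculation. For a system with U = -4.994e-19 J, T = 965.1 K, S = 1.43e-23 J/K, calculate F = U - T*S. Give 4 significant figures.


Step 1: T*S = 965.1 * 1.43e-23 = 1.38e-20 J
Step 2: F = U - T*S = -4.994e-19 - 1.38e-20
Step 3: F = -5.132e-19 J

-5.132e-19


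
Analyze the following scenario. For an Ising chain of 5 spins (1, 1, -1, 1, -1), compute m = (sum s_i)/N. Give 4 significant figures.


Step 1: Count up spins (+1): 3, down spins (-1): 2
Step 2: Total magnetization M = 3 - 2 = 1
Step 3: m = M/N = 1/5 = 0.2

0.2


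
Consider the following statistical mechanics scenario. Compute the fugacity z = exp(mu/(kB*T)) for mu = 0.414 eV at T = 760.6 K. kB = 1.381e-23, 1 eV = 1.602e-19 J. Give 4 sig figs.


Step 1: Convert mu to Joules: 0.414*1.602e-19 = 6.632e-20 J
Step 2: kB*T = 1.381e-23*760.6 = 1.05e-20 J
Step 3: mu/(kB*T) = 6.314
Step 4: z = exp(6.314) = 552.3

552.3


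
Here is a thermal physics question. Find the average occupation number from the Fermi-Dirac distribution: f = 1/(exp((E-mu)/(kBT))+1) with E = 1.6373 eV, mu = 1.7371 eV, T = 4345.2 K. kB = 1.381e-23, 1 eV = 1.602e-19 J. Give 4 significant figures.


Step 1: (E - mu) = 1.6373 - 1.7371 = -0.0998 eV
Step 2: Convert: (E-mu)*eV = -1.599e-20 J
Step 3: x = (E-mu)*eV/(kB*T) = -0.2664
Step 4: f = 1/(exp(-0.2664)+1) = 0.5662

0.5662


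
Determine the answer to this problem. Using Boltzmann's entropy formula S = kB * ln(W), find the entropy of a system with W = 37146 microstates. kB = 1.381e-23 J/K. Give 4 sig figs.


Step 1: ln(W) = ln(37146) = 10.52
Step 2: S = kB * ln(W) = 1.381e-23 * 10.52
Step 3: S = 1.453e-22 J/K

1.453e-22


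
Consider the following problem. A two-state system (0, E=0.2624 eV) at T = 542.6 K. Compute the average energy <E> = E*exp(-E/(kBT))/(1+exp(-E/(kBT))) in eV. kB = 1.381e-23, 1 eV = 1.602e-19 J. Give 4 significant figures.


Step 1: beta*E = 0.2624*1.602e-19/(1.381e-23*542.6) = 5.61
Step 2: exp(-beta*E) = 0.003662
Step 3: <E> = 0.2624*0.003662/(1+0.003662) = 0.0009573 eV

0.0009573


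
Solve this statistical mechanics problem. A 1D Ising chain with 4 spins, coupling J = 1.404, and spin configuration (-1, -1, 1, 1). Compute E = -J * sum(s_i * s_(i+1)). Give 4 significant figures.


Step 1: Nearest-neighbor products: 1, -1, 1
Step 2: Sum of products = 1
Step 3: E = -1.404 * 1 = -1.404

-1.404
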